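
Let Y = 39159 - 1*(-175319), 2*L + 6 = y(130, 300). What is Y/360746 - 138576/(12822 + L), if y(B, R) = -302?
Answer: -5909216299/571241291 ≈ -10.345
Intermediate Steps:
L = -154 (L = -3 + (½)*(-302) = -3 - 151 = -154)
Y = 214478 (Y = 39159 + 175319 = 214478)
Y/360746 - 138576/(12822 + L) = 214478/360746 - 138576/(12822 - 154) = 214478*(1/360746) - 138576/12668 = 107239/180373 - 138576*1/12668 = 107239/180373 - 34644/3167 = -5909216299/571241291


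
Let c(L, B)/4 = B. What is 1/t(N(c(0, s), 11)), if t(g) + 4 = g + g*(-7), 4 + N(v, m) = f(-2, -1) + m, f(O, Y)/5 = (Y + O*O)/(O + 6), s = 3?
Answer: -2/137 ≈ -0.014599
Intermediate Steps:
c(L, B) = 4*B
f(O, Y) = 5*(Y + O²)/(6 + O) (f(O, Y) = 5*((Y + O*O)/(O + 6)) = 5*((Y + O²)/(6 + O)) = 5*(Y + O²)/(6 + O))
N(v, m) = -¼ + m (N(v, m) = -4 + (5*(-1 + (-2)²)/(6 - 2) + m) = -4 + (5*(-1 + 4)/4 + m) = -4 + (5*(¼)*3 + m) = -4 + (15/4 + m) = -¼ + m)
t(g) = -4 - 6*g (t(g) = -4 + (g + g*(-7)) = -4 + (g - 7*g) = -4 - 6*g)
1/t(N(c(0, s), 11)) = 1/(-4 - 6*(-¼ + 11)) = 1/(-4 - 6*43/4) = 1/(-4 - 129/2) = 1/(-137/2) = -2/137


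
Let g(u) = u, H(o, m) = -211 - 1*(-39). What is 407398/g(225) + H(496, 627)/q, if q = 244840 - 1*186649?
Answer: 7902286106/4364325 ≈ 1810.7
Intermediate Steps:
H(o, m) = -172 (H(o, m) = -211 + 39 = -172)
q = 58191 (q = 244840 - 186649 = 58191)
407398/g(225) + H(496, 627)/q = 407398/225 - 172/58191 = 7902286106/4364325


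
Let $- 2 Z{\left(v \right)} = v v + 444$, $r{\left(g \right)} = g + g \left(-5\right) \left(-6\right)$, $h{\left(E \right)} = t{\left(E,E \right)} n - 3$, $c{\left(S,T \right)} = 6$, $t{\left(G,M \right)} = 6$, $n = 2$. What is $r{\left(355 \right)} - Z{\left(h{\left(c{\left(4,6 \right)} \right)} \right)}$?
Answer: $\frac{22535}{2} \approx 11268.0$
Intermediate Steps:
$h{\left(E \right)} = 9$ ($h{\left(E \right)} = 6 \cdot 2 - 3 = 12 - 3 = 9$)
$r{\left(g \right)} = 31 g$ ($r{\left(g \right)} = g + - 5 g \left(-6\right) = g + 30 g = 31 g$)
$Z{\left(v \right)} = -222 - \frac{v^{2}}{2}$ ($Z{\left(v \right)} = - \frac{v v + 444}{2} = - \frac{v^{2} + 444}{2} = - \frac{444 + v^{2}}{2} = -222 - \frac{v^{2}}{2}$)
$r{\left(355 \right)} - Z{\left(h{\left(c{\left(4,6 \right)} \right)} \right)} = 31 \cdot 355 - \left(-222 - \frac{9^{2}}{2}\right) = 11005 - \left(-222 - \frac{81}{2}\right) = 11005 - - \frac{525}{2} = 11005 + \frac{525}{2} = \frac{22535}{2}$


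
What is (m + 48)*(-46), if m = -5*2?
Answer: -1748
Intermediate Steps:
m = -10
(m + 48)*(-46) = (-10 + 48)*(-46) = 38*(-46) = -1748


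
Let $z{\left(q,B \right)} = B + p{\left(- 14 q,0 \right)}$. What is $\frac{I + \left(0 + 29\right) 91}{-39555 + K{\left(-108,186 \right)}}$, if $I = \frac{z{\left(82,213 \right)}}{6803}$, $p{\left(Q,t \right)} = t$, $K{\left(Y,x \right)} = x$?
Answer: $- \frac{17953330}{267827307} \approx -0.067033$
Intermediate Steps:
$z{\left(q,B \right)} = B$ ($z{\left(q,B \right)} = B + 0 = B$)
$I = \frac{213}{6803} \approx 0.03131$
$\frac{I + \left(0 + 29\right) 91}{-39555 + K{\left(-108,186 \right)}} = \frac{\frac{213}{6803} + \left(0 + 29\right) 91}{-39555 + 186} = \frac{\frac{213}{6803} + 29 \cdot 91}{-39369} = \left(\frac{213}{6803} + 2639\right) \left(- \frac{1}{39369}\right) = \frac{17953330}{6803} \left(- \frac{1}{39369}\right) = - \frac{17953330}{267827307}$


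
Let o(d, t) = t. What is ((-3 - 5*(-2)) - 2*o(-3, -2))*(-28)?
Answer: -308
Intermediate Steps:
((-3 - 5*(-2)) - 2*o(-3, -2))*(-28) = ((-3 - 5*(-2)) - 2*(-2))*(-28) = ((-3 + 10) + 4)*(-28) = (7 + 4)*(-28) = 11*(-28) = -308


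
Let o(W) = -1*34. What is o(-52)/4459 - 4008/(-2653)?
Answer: 2540210/1689961 ≈ 1.5031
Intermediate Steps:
o(W) = -34
o(-52)/4459 - 4008/(-2653) = -34/4459 - 4008/(-2653) = -34*1/4459 - 4008*(-1/2653) = -34/4459 + 4008/2653 = 2540210/1689961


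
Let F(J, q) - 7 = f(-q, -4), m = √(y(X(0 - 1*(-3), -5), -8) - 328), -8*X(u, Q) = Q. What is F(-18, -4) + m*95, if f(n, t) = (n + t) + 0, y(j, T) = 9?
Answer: 7 + 95*I*√319 ≈ 7.0 + 1696.8*I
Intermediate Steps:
X(u, Q) = -Q/8
m = I*√319 (m = √(9 - 328) = √(-319) = I*√319 ≈ 17.861*I)
f(n, t) = n + t
F(J, q) = 3 - q (F(J, q) = 7 + (-q - 4) = 7 + (-4 - q) = 3 - q)
F(-18, -4) + m*95 = (3 - 1*(-4)) + (I*√319)*95 = (3 + 4) + 95*I*√319 = 7 + 95*I*√319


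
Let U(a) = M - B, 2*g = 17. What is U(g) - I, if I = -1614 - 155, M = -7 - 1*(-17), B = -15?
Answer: 1794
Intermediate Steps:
M = 10 (M = -7 + 17 = 10)
g = 17/2 (g = (½)*17 = 17/2 ≈ 8.5000)
U(a) = 25 (U(a) = 10 - 1*(-15) = 10 + 15 = 25)
I = -1769
U(g) - I = 25 - 1*(-1769) = 25 + 1769 = 1794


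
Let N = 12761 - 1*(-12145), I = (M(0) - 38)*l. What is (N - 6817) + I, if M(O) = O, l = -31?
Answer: 19267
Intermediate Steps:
I = 1178 (I = (0 - 38)*(-31) = -38*(-31) = 1178)
N = 24906 (N = 12761 + 12145 = 24906)
(N - 6817) + I = (24906 - 6817) + 1178 = 18089 + 1178 = 19267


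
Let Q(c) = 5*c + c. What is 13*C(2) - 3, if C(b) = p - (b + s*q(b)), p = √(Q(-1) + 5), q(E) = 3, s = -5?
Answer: 166 + 13*I ≈ 166.0 + 13.0*I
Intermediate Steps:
Q(c) = 6*c
p = I (p = √(6*(-1) + 5) = √(-6 + 5) = √(-1) = I ≈ 1.0*I)
C(b) = 15 + I - b (C(b) = I - (b - 5*3) = I - (b - 15) = I - (-15 + b) = I + (15 - b) = 15 + I - b)
13*C(2) - 3 = 13*(15 + I - 1*2) - 3 = 13*(15 + I - 2) - 3 = 13*(13 + I) - 3 = (169 + 13*I) - 3 = 166 + 13*I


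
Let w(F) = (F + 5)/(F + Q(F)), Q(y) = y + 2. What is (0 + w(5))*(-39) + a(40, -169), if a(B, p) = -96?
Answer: -257/2 ≈ -128.50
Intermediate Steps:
Q(y) = 2 + y
w(F) = (5 + F)/(2 + 2*F) (w(F) = (F + 5)/(F + (2 + F)) = (5 + F)/(2 + 2*F))
(0 + w(5))*(-39) + a(40, -169) = (0 + (5 + 5)/(2*(1 + 5)))*(-39) - 96 = (0 + (½)*10/6)*(-39) - 96 = (0 + (½)*(⅙)*10)*(-39) - 96 = (0 + ⅚)*(-39) - 96 = (⅚)*(-39) - 96 = -65/2 - 96 = -257/2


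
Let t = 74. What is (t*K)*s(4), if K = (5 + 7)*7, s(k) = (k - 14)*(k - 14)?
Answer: 621600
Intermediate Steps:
s(k) = (-14 + k)² (s(k) = (-14 + k)*(-14 + k) = (-14 + k)²)
K = 84 (K = 12*7 = 84)
(t*K)*s(4) = (74*84)*(-14 + 4)² = 6216*(-10)² = 6216*100 = 621600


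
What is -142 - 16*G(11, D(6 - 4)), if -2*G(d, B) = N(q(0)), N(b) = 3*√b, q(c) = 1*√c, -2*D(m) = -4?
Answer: -142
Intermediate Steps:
D(m) = 2 (D(m) = -½*(-4) = 2)
q(c) = √c
G(d, B) = 0 (G(d, B) = -3*√(√0)/2 = -3*√0/2 = -3*0/2 = -½*0 = 0)
-142 - 16*G(11, D(6 - 4)) = -142 - 16*0 = -142 + 0 = -142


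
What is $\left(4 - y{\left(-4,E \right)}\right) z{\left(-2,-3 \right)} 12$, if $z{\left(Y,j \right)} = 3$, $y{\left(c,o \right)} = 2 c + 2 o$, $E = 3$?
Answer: $216$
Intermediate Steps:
$\left(4 - y{\left(-4,E \right)}\right) z{\left(-2,-3 \right)} 12 = \left(4 - \left(2 \left(-4\right) + 2 \cdot 3\right)\right) 3 \cdot 12 = \left(4 - \left(-8 + 6\right)\right) 3 \cdot 12 = \left(4 - -2\right) 3 \cdot 12 = \left(4 + 2\right) 3 \cdot 12 = 6 \cdot 3 \cdot 12 = 18 \cdot 12 = 216$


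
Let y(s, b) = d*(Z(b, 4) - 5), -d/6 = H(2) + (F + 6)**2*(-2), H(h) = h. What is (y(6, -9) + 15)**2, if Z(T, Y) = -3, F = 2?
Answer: 36397089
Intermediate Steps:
d = 756 (d = -6*(2 + (2 + 6)**2*(-2)) = -6*(2 + 8**2*(-2)) = -6*(2 + 64*(-2)) = -6*(2 - 128) = -6*(-126) = 756)
y(s, b) = -6048 (y(s, b) = 756*(-3 - 5) = 756*(-8) = -6048)
(y(6, -9) + 15)**2 = (-6048 + 15)**2 = (-6033)**2 = 36397089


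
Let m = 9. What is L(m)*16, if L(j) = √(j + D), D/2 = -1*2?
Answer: 16*√5 ≈ 35.777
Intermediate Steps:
D = -4 (D = 2*(-1*2) = 2*(-2) = -4)
L(j) = √(-4 + j) (L(j) = √(j - 4) = √(-4 + j))
L(m)*16 = √(-4 + 9)*16 = √5*16 = 16*√5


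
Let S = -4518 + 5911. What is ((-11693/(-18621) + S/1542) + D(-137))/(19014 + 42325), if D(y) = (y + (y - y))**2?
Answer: 179656396739/587087468766 ≈ 0.30601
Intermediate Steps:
S = 1393
D(y) = y**2 (D(y) = (y + 0)**2 = y**2)
((-11693/(-18621) + S/1542) + D(-137))/(19014 + 42325) = ((-11693/(-18621) + 1393/1542) + (-137)**2)/(19014 + 42325) = ((-11693*(-1/18621) + 1393*(1/1542)) + 18769)/61339 = ((11693/18621 + 1393/1542) + 18769)*(1/61339) = (14656553/9571194 + 18769)*(1/61339) = (179656396739/9571194)*(1/61339) = 179656396739/587087468766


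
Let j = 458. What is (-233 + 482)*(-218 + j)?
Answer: 59760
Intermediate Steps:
(-233 + 482)*(-218 + j) = (-233 + 482)*(-218 + 458) = 249*240 = 59760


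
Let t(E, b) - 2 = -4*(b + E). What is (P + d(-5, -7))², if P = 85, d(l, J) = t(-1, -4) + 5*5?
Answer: 17424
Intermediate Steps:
t(E, b) = 2 - 4*E - 4*b (t(E, b) = 2 - 4*(b + E) = 2 - 4*(E + b) = 2 + (-4*E - 4*b) = 2 - 4*E - 4*b)
d(l, J) = 47 (d(l, J) = (2 - 4*(-1) - 4*(-4)) + 5*5 = (2 + 4 + 16) + 25 = 22 + 25 = 47)
(P + d(-5, -7))² = (85 + 47)² = 132² = 17424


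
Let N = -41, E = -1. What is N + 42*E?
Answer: -83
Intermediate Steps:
N + 42*E = -41 + 42*(-1) = -41 - 42 = -83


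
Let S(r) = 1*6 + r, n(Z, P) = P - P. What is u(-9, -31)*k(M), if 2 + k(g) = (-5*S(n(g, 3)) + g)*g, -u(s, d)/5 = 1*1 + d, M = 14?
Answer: -33900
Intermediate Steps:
n(Z, P) = 0
S(r) = 6 + r
u(s, d) = -5 - 5*d (u(s, d) = -5*(1*1 + d) = -5*(1 + d) = -5 - 5*d)
k(g) = -2 + g*(-30 + g) (k(g) = -2 + (-5*(6 + 0) + g)*g = -2 + (-5*6 + g)*g = -2 + (-30 + g)*g = -2 + g*(-30 + g))
u(-9, -31)*k(M) = (-5 - 5*(-31))*(-2 + 14**2 - 30*14) = (-5 + 155)*(-2 + 196 - 420) = 150*(-226) = -33900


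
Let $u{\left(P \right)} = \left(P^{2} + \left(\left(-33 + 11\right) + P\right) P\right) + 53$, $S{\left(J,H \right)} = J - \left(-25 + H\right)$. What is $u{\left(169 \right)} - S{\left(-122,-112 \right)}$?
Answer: $53442$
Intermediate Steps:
$S{\left(J,H \right)} = 25 + J - H$
$u{\left(P \right)} = 53 + P^{2} + P \left(-22 + P\right)$ ($u{\left(P \right)} = \left(P^{2} + \left(-22 + P\right) P\right) + 53 = \left(P^{2} + P \left(-22 + P\right)\right) + 53 = 53 + P^{2} + P \left(-22 + P\right)$)
$u{\left(169 \right)} - S{\left(-122,-112 \right)} = \left(53 - 3718 + 2 \cdot 169^{2}\right) - \left(25 - 122 - -112\right) = \left(53 - 3718 + 2 \cdot 28561\right) - \left(25 - 122 + 112\right) = \left(53 - 3718 + 57122\right) - 15 = 53457 - 15 = 53442$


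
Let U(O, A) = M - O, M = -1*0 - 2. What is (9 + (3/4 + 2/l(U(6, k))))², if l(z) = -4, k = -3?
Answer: 1369/16 ≈ 85.563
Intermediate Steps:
M = -2 (M = 0 - 2 = -2)
U(O, A) = -2 - O
(9 + (3/4 + 2/l(U(6, k))))² = (9 + (3/4 + 2/(-4)))² = (9 + (3*(¼) + 2*(-¼)))² = (9 + (¾ - ½))² = (9 + ¼)² = (37/4)² = 1369/16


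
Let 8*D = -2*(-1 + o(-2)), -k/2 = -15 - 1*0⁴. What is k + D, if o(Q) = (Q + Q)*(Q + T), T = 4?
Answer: 129/4 ≈ 32.250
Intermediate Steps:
o(Q) = 2*Q*(4 + Q) (o(Q) = (Q + Q)*(Q + 4) = (2*Q)*(4 + Q) = 2*Q*(4 + Q))
k = 30 (k = -2*(-15 - 1*0⁴) = -2*(-15 - 1*0) = -2*(-15 + 0) = -2*(-15) = 30)
D = 9/4 (D = (-2*(-1 + 2*(-2)*(4 - 2)))/8 = (-2*(-1 + 2*(-2)*2))/8 = (-2*(-1 - 8))/8 = (-2*(-9))/8 = (⅛)*18 = 9/4 ≈ 2.2500)
k + D = 30 + 9/4 = 129/4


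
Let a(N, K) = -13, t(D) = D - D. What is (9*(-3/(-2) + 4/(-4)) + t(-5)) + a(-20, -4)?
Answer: -17/2 ≈ -8.5000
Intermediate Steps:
t(D) = 0
(9*(-3/(-2) + 4/(-4)) + t(-5)) + a(-20, -4) = (9*(-3/(-2) + 4/(-4)) + 0) - 13 = (9*(-3*(-1/2) + 4*(-1/4)) + 0) - 13 = (9*(3/2 - 1) + 0) - 13 = (9*(1/2) + 0) - 13 = (9/2 + 0) - 13 = 9/2 - 13 = -17/2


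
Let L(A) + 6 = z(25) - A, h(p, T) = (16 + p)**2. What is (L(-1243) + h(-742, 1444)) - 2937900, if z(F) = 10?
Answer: -2409577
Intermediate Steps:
L(A) = 4 - A (L(A) = -6 + (10 - A) = 4 - A)
(L(-1243) + h(-742, 1444)) - 2937900 = ((4 - 1*(-1243)) + (16 - 742)**2) - 2937900 = ((4 + 1243) + (-726)**2) - 2937900 = (1247 + 527076) - 2937900 = 528323 - 2937900 = -2409577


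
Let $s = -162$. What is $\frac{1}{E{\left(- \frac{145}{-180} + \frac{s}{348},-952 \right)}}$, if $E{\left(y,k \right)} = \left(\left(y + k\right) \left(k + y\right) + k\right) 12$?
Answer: $\frac{90828}{986070203017} \approx 9.2111 \cdot 10^{-8}$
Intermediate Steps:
$E{\left(y,k \right)} = 12 k + 12 \left(k + y\right)^{2}$ ($E{\left(y,k \right)} = \left(\left(k + y\right) \left(k + y\right) + k\right) 12 = \left(\left(k + y\right)^{2} + k\right) 12 = \left(k + \left(k + y\right)^{2}\right) 12 = 12 k + 12 \left(k + y\right)^{2}$)
$\frac{1}{E{\left(- \frac{145}{-180} + \frac{s}{348},-952 \right)}} = \frac{1}{12 \left(-952\right) + 12 \left(-952 - \left(- \frac{29}{36} + \frac{27}{58}\right)\right)^{2}} = \frac{1}{-11424 + 12 \left(-952 - - \frac{355}{1044}\right)^{2}} = \frac{1}{-11424 + 12 \left(-952 + \left(\frac{29}{36} - \frac{27}{58}\right)\right)^{2}} = \frac{1}{-11424 + 12 \left(-952 + \frac{355}{1044}\right)^{2}} = \frac{1}{-11424 + 12 \left(- \frac{993533}{1044}\right)^{2}} = \frac{1}{-11424 + 12 \cdot \frac{987107822089}{1089936}} = \frac{1}{-11424 + \frac{987107822089}{90828}} = \frac{1}{\frac{986070203017}{90828}} = \frac{90828}{986070203017}$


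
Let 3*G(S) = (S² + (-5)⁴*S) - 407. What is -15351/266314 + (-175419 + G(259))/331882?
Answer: -15761328343/44192411474 ≈ -0.35665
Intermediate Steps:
G(S) = -407/3 + S²/3 + 625*S/3 (G(S) = ((S² + (-5)⁴*S) - 407)/3 = ((S² + 625*S) - 407)/3 = (-407 + S² + 625*S)/3 = -407/3 + S²/3 + 625*S/3)
-15351/266314 + (-175419 + G(259))/331882 = -15351/266314 + (-175419 + (-407/3 + (⅓)*259² + (625/3)*259))/331882 = -15351*1/266314 + (-175419 + (-407/3 + (⅓)*67081 + 161875/3))*(1/331882) = -15351/266314 + (-175419 + (-407/3 + 67081/3 + 161875/3))*(1/331882) = -15351/266314 + (-175419 + 76183)*(1/331882) = -15351/266314 - 99236*1/331882 = -15351/266314 - 49618/165941 = -15761328343/44192411474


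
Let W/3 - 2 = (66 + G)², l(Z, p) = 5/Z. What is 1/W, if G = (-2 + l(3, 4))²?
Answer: 27/354187 ≈ 7.6231e-5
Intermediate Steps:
G = ⅑ (G = (-2 + 5/3)² = (-⅓)² = ⅑ ≈ 0.11111)
W = 354187/27 (W = 6 + 3*(66 + ⅑)² = 6 + 3*(595/9)² = 6 + 3*(354025/81) = 6 + 354025/27 = 354187/27 ≈ 13118.)
1/W = 1/(354187/27) = 27/354187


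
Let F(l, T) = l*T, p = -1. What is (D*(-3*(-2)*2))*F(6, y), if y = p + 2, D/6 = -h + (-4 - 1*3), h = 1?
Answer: -3456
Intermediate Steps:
D = -48 (D = 6*(-1*1 + (-4 - 1*3)) = 6*(-1 + (-4 - 3)) = 6*(-1 - 7) = 6*(-8) = -48)
y = 1 (y = -1 + 2 = 1)
F(l, T) = T*l
(D*(-3*(-2)*2))*F(6, y) = (-48*(-3*(-2))*2)*(1*6) = -288*2*6 = -48*12*6 = -576*6 = -3456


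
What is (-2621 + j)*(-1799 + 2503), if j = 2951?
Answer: 232320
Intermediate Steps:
(-2621 + j)*(-1799 + 2503) = (-2621 + 2951)*(-1799 + 2503) = 330*704 = 232320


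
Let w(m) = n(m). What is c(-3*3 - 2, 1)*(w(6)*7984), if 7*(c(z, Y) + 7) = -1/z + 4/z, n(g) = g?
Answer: -25963968/77 ≈ -3.3719e+5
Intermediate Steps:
w(m) = m
c(z, Y) = -7 + 3/(7*z) (c(z, Y) = -7 + (-1/z + 4/z)/7 = -7 + (3/z)/7 = -7 + 3/(7*z))
c(-3*3 - 2, 1)*(w(6)*7984) = (-7 + 3/(7*(-3*3 - 2)))*(6*7984) = (-7 + 3/(7*(-9 - 2)))*47904 = (-7 + (3/7)/(-11))*47904 = (-7 + (3/7)*(-1/11))*47904 = (-7 - 3/77)*47904 = -542/77*47904 = -25963968/77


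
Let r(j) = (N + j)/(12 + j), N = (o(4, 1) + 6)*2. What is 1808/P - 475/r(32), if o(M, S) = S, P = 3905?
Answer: -40765666/89815 ≈ -453.88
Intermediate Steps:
N = 14 (N = (1 + 6)*2 = 7*2 = 14)
r(j) = (14 + j)/(12 + j)
1808/P - 475/r(32) = 1808/3905 - 475*(12 + 32)/(14 + 32) = 1808*(1/3905) - 475/(46/44) = 1808/3905 - 475/((1/44)*46) = 1808/3905 - 475/23/22 = 1808/3905 - 475*22/23 = 1808/3905 - 10450/23 = -40765666/89815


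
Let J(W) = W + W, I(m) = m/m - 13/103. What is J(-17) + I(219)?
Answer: -3412/103 ≈ -33.126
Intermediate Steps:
I(m) = 90/103 (I(m) = 1 - 13*1/103 = 1 - 13/103 = 90/103)
J(W) = 2*W
J(-17) + I(219) = 2*(-17) + 90/103 = -34 + 90/103 = -3412/103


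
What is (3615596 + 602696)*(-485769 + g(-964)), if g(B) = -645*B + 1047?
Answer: 578150664936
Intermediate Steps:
g(B) = 1047 - 645*B
(3615596 + 602696)*(-485769 + g(-964)) = (3615596 + 602696)*(-485769 + (1047 - 645*(-964))) = 4218292*(-485769 + (1047 + 621780)) = 4218292*(-485769 + 622827) = 4218292*137058 = 578150664936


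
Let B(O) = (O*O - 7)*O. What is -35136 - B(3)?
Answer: -35142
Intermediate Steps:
B(O) = O*(-7 + O²) (B(O) = (O² - 7)*O = (-7 + O²)*O = O*(-7 + O²))
-35136 - B(3) = -35136 - 3*(-7 + 3²) = -35136 - 3*(-7 + 9) = -35136 - 3*2 = -35136 - 1*6 = -35136 - 6 = -35142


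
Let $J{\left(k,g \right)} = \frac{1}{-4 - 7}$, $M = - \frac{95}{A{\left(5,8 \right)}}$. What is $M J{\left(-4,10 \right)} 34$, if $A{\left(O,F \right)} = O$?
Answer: $\frac{646}{11} \approx 58.727$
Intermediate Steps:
$M = -19$ ($M = - \frac{95}{5} = \left(-95\right) \frac{1}{5} = -19$)
$J{\left(k,g \right)} = - \frac{1}{11}$ ($J{\left(k,g \right)} = \frac{1}{-11} = - \frac{1}{11}$)
$M J{\left(-4,10 \right)} 34 = \left(-19\right) \left(- \frac{1}{11}\right) 34 = \frac{19}{11} \cdot 34 = \frac{646}{11}$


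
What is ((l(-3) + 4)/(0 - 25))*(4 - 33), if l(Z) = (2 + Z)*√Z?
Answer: 116/25 - 29*I*√3/25 ≈ 4.64 - 2.0092*I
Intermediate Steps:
l(Z) = √Z*(2 + Z)
((l(-3) + 4)/(0 - 25))*(4 - 33) = ((√(-3)*(2 - 3) + 4)/(0 - 25))*(4 - 33) = (((I*√3)*(-1) + 4)/(-25))*(-29) = ((-I*√3 + 4)*(-1/25))*(-29) = ((4 - I*√3)*(-1/25))*(-29) = (-4/25 + I*√3/25)*(-29) = 116/25 - 29*I*√3/25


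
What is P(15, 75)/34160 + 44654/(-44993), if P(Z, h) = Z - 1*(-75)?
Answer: -152133127/153696088 ≈ -0.98983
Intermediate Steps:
P(Z, h) = 75 + Z (P(Z, h) = Z + 75 = 75 + Z)
P(15, 75)/34160 + 44654/(-44993) = (75 + 15)/34160 + 44654/(-44993) = 90*(1/34160) + 44654*(-1/44993) = 9/3416 - 44654/44993 = -152133127/153696088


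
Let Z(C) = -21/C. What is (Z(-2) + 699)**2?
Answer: 2013561/4 ≈ 5.0339e+5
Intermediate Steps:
(Z(-2) + 699)**2 = (-21/(-2) + 699)**2 = (-21*(-1/2) + 699)**2 = (21/2 + 699)**2 = (1419/2)**2 = 2013561/4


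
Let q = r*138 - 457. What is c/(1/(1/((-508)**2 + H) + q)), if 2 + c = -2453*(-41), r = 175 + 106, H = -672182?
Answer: 1596003024165767/414118 ≈ 3.8540e+9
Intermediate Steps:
r = 281
c = 100571 (c = -2 - 2453*(-41) = -2 + 100573 = 100571)
q = 38321 (q = 281*138 - 457 = 38778 - 457 = 38321)
c/(1/(1/((-508)**2 + H) + q)) = 100571/(1/(1/((-508)**2 - 672182) + 38321)) = 100571/(1/(1/(258064 - 672182) + 38321)) = 100571/(1/(1/(-414118) + 38321)) = 100571/(1/(-1/414118 + 38321)) = 100571/(1/(15869415877/414118)) = 100571/(414118/15869415877) = 100571*(15869415877/414118) = 1596003024165767/414118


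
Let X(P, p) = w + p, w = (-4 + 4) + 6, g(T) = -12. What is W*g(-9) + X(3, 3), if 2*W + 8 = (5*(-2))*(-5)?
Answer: -243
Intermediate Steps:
w = 6 (w = 0 + 6 = 6)
W = 21 (W = -4 + ((5*(-2))*(-5))/2 = -4 + (-10*(-5))/2 = -4 + (½)*50 = -4 + 25 = 21)
X(P, p) = 6 + p
W*g(-9) + X(3, 3) = 21*(-12) + (6 + 3) = -252 + 9 = -243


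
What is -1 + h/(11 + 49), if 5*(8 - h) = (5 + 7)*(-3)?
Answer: -56/75 ≈ -0.74667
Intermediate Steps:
h = 76/5 (h = 8 - (5 + 7)*(-3)/5 = 8 - 12*(-3)/5 = 8 - ⅕*(-36) = 8 + 36/5 = 76/5 ≈ 15.200)
-1 + h/(11 + 49) = -1 + 76/(5*(11 + 49)) = -1 + (76/5)/60 = -1 + (76/5)*(1/60) = -1 + 19/75 = -56/75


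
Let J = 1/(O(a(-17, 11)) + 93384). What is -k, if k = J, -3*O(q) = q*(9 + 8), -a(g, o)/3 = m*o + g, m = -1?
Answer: -1/92908 ≈ -1.0763e-5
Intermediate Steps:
a(g, o) = -3*g + 3*o (a(g, o) = -3*(-o + g) = -3*(g - o) = -3*g + 3*o)
O(q) = -17*q/3 (O(q) = -q*(9 + 8)/3 = -q*17/3 = -17*q/3)
J = 1/92908 (J = 1/(-17*(-3*(-17) + 3*11)/3 + 93384) = 1/(-17*(51 + 33)/3 + 93384) = 1/(-17/3*84 + 93384) = 1/(-476 + 93384) = 1/92908 ≈ 1.0763e-5)
k = 1/92908 ≈ 1.0763e-5
-k = -1*1/92908 = -1/92908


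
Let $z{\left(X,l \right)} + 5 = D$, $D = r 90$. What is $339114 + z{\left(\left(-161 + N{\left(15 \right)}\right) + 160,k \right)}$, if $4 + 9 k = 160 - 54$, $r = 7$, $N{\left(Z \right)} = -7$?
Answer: $339739$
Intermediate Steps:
$k = \frac{34}{3}$ ($k = - \frac{4}{9} + \frac{160 - 54}{9} = - \frac{4}{9} + \frac{1}{9} \cdot 106 = - \frac{4}{9} + \frac{106}{9} = \frac{34}{3} \approx 11.333$)
$D = 630$ ($D = 7 \cdot 90 = 630$)
$z{\left(X,l \right)} = 625$ ($z{\left(X,l \right)} = -5 + 630 = 625$)
$339114 + z{\left(\left(-161 + N{\left(15 \right)}\right) + 160,k \right)} = 339114 + 625 = 339739$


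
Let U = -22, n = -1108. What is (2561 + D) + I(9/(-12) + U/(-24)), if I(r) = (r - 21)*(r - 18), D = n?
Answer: 65683/36 ≈ 1824.5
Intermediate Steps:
D = -1108
I(r) = (-21 + r)*(-18 + r)
(2561 + D) + I(9/(-12) + U/(-24)) = (2561 - 1108) + (378 + (9/(-12) - 22/(-24))**2 - 39*(9/(-12) - 22/(-24))) = 1453 + (378 + (9*(-1/12) - 22*(-1/24))**2 - 39*(9*(-1/12) - 22*(-1/24))) = 1453 + (378 + (-3/4 + 11/12)**2 - 39*(-3/4 + 11/12)) = 1453 + (378 + (1/6)**2 - 39*1/6) = 1453 + (378 + 1/36 - 13/2) = 1453 + 13375/36 = 65683/36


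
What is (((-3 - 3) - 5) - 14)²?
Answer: 625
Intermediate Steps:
(((-3 - 3) - 5) - 14)² = ((-6 - 5) - 14)² = (-11 - 14)² = (-25)² = 625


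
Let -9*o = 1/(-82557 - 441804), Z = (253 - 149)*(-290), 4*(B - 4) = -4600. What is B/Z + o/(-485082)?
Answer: 50450947383209/1327749191182440 ≈ 0.037997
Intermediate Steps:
B = -1146 (B = 4 + (¼)*(-4600) = 4 - 1150 = -1146)
Z = -30160 (Z = 104*(-290) = -30160)
o = 1/4719249 (o = -1/(9*(-82557 - 441804)) = -⅑/(-524361) = -⅑*(-1/524361) = 1/4719249 ≈ 2.1190e-7)
B/Z + o/(-485082) = -1146/(-30160) + (1/4719249)/(-485082) = -1146*(-1/30160) + (1/4719249)*(-1/485082) = 573/15080 - 1/2289222743418 = 50450947383209/1327749191182440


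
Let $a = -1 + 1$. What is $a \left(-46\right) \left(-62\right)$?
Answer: $0$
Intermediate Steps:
$a = 0$
$a \left(-46\right) \left(-62\right) = 0 \left(-46\right) \left(-62\right) = 0 \left(-62\right) = 0$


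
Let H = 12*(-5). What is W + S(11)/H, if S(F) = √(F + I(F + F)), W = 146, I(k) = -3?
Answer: 146 - √2/30 ≈ 145.95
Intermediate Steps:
S(F) = √(-3 + F) (S(F) = √(F - 3) = √(-3 + F))
H = -60
W + S(11)/H = 146 + √(-3 + 11)/(-60) = 146 - √2/30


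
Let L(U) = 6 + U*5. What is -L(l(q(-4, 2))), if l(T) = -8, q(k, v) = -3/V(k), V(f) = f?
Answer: 34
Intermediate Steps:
q(k, v) = -3/k
L(U) = 6 + 5*U
-L(l(q(-4, 2))) = -(6 + 5*(-8)) = -(6 - 40) = -1*(-34) = 34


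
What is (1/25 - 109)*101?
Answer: -275124/25 ≈ -11005.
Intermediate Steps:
(1/25 - 109)*101 = -2724/25*101 = -275124/25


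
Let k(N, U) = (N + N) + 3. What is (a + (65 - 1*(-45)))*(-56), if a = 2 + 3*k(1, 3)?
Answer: -7112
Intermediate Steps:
k(N, U) = 3 + 2*N (k(N, U) = 2*N + 3 = 3 + 2*N)
a = 17 (a = 2 + 3*(3 + 2*1) = 2 + 3*(3 + 2) = 2 + 3*5 = 2 + 15 = 17)
(a + (65 - 1*(-45)))*(-56) = (17 + (65 - 1*(-45)))*(-56) = (17 + (65 + 45))*(-56) = (17 + 110)*(-56) = 127*(-56) = -7112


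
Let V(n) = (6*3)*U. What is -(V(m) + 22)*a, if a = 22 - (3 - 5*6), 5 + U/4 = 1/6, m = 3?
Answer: 15974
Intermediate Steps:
U = -58/3 (U = -20 + 4/6 = -20 + 4*(1/6) = -20 + 2/3 = -58/3 ≈ -19.333)
V(n) = -348 (V(n) = (6*3)*(-58/3) = 18*(-58/3) = -348)
a = 49 (a = 22 - (3 - 30) = 22 - 1*(-27) = 22 + 27 = 49)
-(V(m) + 22)*a = -(-348 + 22)*49 = -(-326)*49 = -1*(-15974) = 15974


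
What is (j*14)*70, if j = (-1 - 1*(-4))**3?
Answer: 26460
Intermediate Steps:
j = 27 (j = (-1 + 4)**3 = 3**3 = 27)
(j*14)*70 = (27*14)*70 = 378*70 = 26460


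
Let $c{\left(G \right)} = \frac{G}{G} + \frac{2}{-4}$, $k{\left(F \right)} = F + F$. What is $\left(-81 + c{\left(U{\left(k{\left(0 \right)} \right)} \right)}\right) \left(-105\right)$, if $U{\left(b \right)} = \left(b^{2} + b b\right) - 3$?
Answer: $\frac{16905}{2} \approx 8452.5$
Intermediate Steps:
$k{\left(F \right)} = 2 F$
$U{\left(b \right)} = -3 + 2 b^{2}$ ($U{\left(b \right)} = \left(b^{2} + b^{2}\right) - 3 = 2 b^{2} - 3 = -3 + 2 b^{2}$)
$c{\left(G \right)} = \frac{1}{2}$ ($c{\left(G \right)} = 1 + 2 \left(- \frac{1}{4}\right) = 1 - \frac{1}{2} = \frac{1}{2}$)
$\left(-81 + c{\left(U{\left(k{\left(0 \right)} \right)} \right)}\right) \left(-105\right) = \left(-81 + \frac{1}{2}\right) \left(-105\right) = \left(- \frac{161}{2}\right) \left(-105\right) = \frac{16905}{2}$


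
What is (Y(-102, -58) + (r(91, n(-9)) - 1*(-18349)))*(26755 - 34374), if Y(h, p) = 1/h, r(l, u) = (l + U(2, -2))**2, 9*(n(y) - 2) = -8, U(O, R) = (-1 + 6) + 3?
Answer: -21876427081/102 ≈ -2.1447e+8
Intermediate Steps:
U(O, R) = 8 (U(O, R) = 5 + 3 = 8)
n(y) = 10/9 (n(y) = 2 + (1/9)*(-8) = 2 - 8/9 = 10/9)
r(l, u) = (8 + l)**2 (r(l, u) = (l + 8)**2 = (8 + l)**2)
(Y(-102, -58) + (r(91, n(-9)) - 1*(-18349)))*(26755 - 34374) = (1/(-102) + ((8 + 91)**2 - 1*(-18349)))*(26755 - 34374) = (-1/102 + (99**2 + 18349))*(-7619) = (-1/102 + (9801 + 18349))*(-7619) = (-1/102 + 28150)*(-7619) = (2871299/102)*(-7619) = -21876427081/102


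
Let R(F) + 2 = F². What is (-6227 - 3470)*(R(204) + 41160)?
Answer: -802659478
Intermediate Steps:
R(F) = -2 + F²
(-6227 - 3470)*(R(204) + 41160) = (-6227 - 3470)*((-2 + 204²) + 41160) = -9697*((-2 + 41616) + 41160) = -9697*(41614 + 41160) = -9697*82774 = -802659478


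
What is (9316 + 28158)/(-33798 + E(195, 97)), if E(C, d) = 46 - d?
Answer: -37474/33849 ≈ -1.1071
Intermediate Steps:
(9316 + 28158)/(-33798 + E(195, 97)) = (9316 + 28158)/(-33798 + (46 - 1*97)) = 37474/(-33798 + (46 - 97)) = 37474/(-33798 - 51) = 37474/(-33849) = 37474*(-1/33849) = -37474/33849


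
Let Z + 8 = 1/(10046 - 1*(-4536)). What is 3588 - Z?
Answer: 52436871/14582 ≈ 3596.0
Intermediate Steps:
Z = -116655/14582 (Z = -8 + 1/(10046 - 1*(-4536)) = -8 + 1/(10046 + 4536) = -8 + 1/14582 = -116655/14582 ≈ -7.9999)
3588 - Z = 3588 - 1*(-116655/14582) = 3588 + 116655/14582 = 52436871/14582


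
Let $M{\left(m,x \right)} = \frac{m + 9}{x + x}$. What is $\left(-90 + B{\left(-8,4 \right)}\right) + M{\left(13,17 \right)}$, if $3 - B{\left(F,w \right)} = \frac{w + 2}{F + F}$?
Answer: $- \frac{11693}{136} \approx -85.978$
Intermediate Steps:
$B{\left(F,w \right)} = 3 - \frac{2 + w}{2 F}$ ($B{\left(F,w \right)} = 3 - \frac{w + 2}{F + F} = 3 - \frac{2 + w}{2 F}$)
$M{\left(m,x \right)} = \frac{9 + m}{2 x}$
$\left(-90 + B{\left(-8,4 \right)}\right) + M{\left(13,17 \right)} = \left(-90 + \frac{-2 - 4 + 6 \left(-8\right)}{2 \left(-8\right)}\right) + \frac{9 + 13}{2 \cdot 17} = \left(-90 + \frac{1}{2} \left(- \frac{1}{8}\right) \left(-2 - 4 - 48\right)\right) + \frac{1}{2} \cdot \frac{1}{17} \cdot 22 = \left(-90 + \frac{1}{2} \left(- \frac{1}{8}\right) \left(-54\right)\right) + \frac{11}{17} = \left(-90 + \frac{27}{8}\right) + \frac{11}{17} = - \frac{693}{8} + \frac{11}{17} = - \frac{11693}{136}$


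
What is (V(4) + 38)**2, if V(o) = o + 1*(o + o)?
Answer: 2500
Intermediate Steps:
V(o) = 3*o (V(o) = o + 1*(2*o) = o + 2*o = 3*o)
(V(4) + 38)**2 = (3*4 + 38)**2 = (12 + 38)**2 = 50**2 = 2500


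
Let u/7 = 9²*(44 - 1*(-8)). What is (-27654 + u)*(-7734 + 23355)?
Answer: 28586430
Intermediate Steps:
u = 29484 (u = 7*(9²*(44 - 1*(-8))) = 7*(81*(44 + 8)) = 7*(81*52) = 7*4212 = 29484)
(-27654 + u)*(-7734 + 23355) = (-27654 + 29484)*(-7734 + 23355) = 1830*15621 = 28586430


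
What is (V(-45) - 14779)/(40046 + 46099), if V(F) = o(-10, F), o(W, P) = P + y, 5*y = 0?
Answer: -14824/86145 ≈ -0.17208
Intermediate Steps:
y = 0 (y = (⅕)*0 = 0)
o(W, P) = P (o(W, P) = P + 0 = P)
V(F) = F
(V(-45) - 14779)/(40046 + 46099) = (-45 - 14779)/(40046 + 46099) = -14824/86145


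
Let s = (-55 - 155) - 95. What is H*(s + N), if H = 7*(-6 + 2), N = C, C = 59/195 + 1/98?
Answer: 11645146/1365 ≈ 8531.3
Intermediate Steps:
C = 5977/19110 (C = 59*(1/195) + 1*(1/98) = 59/195 + 1/98 = 5977/19110 ≈ 0.31277)
N = 5977/19110 ≈ 0.31277
H = -28 (H = 7*(-4) = -28)
s = -305 (s = -210 - 95 = -305)
H*(s + N) = -28*(-305 + 5977/19110) = -28*(-5822573/19110) = 11645146/1365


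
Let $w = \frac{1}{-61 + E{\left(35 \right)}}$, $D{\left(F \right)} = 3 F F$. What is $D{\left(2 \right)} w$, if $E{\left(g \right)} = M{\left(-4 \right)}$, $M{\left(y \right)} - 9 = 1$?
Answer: $- \frac{4}{17} \approx -0.23529$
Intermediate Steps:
$M{\left(y \right)} = 10$ ($M{\left(y \right)} = 9 + 1 = 10$)
$D{\left(F \right)} = 3 F^{2}$
$E{\left(g \right)} = 10$
$w = - \frac{1}{51}$ ($w = \frac{1}{-61 + 10} = \frac{1}{-51} = - \frac{1}{51} \approx -0.019608$)
$D{\left(2 \right)} w = 3 \cdot 2^{2} \left(- \frac{1}{51}\right) = 3 \cdot 4 \left(- \frac{1}{51}\right) = 12 \left(- \frac{1}{51}\right) = - \frac{4}{17}$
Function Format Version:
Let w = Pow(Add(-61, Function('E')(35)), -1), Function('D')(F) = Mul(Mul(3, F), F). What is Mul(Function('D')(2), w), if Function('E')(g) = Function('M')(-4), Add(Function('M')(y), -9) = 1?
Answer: Rational(-4, 17) ≈ -0.23529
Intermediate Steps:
Function('M')(y) = 10 (Function('M')(y) = Add(9, 1) = 10)
Function('D')(F) = Mul(3, Pow(F, 2))
Function('E')(g) = 10
w = Rational(-1, 51) (w = Pow(Add(-61, 10), -1) = Pow(-51, -1) = Rational(-1, 51) ≈ -0.019608)
Mul(Function('D')(2), w) = Mul(Mul(3, Pow(2, 2)), Rational(-1, 51)) = Mul(Mul(3, 4), Rational(-1, 51)) = Mul(12, Rational(-1, 51)) = Rational(-4, 17)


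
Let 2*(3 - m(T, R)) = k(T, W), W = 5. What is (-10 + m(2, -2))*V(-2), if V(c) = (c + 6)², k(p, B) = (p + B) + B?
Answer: -208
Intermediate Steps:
k(p, B) = p + 2*B (k(p, B) = (B + p) + B = p + 2*B)
V(c) = (6 + c)²
m(T, R) = -2 - T/2 (m(T, R) = 3 - (T + 2*5)/2 = 3 - (T + 10)/2 = 3 - (10 + T)/2 = 3 + (-5 - T/2) = -2 - T/2)
(-10 + m(2, -2))*V(-2) = (-10 + (-2 - ½*2))*(6 - 2)² = (-10 + (-2 - 1))*4² = (-10 - 3)*16 = -13*16 = -208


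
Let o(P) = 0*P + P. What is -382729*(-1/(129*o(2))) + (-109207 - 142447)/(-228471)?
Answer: 9723044899/6549502 ≈ 1484.5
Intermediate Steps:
o(P) = P (o(P) = 0 + P = P)
-382729*(-1/(129*o(2))) + (-109207 - 142447)/(-228471) = -382729/(-3*43*2) + (-109207 - 142447)/(-228471) = -382729/((-129*2)) - 251654*(-1/228471) = -382729/(-258) + 251654/228471 = -382729*(-1/258) + 251654/228471 = 382729/258 + 251654/228471 = 9723044899/6549502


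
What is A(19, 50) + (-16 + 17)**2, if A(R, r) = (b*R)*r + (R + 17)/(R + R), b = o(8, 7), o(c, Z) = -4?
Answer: -72163/19 ≈ -3798.1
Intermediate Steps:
b = -4
A(R, r) = (17 + R)/(2*R) - 4*R*r (A(R, r) = (-4*R)*r + (R + 17)/(R + R) = -4*R*r + (17 + R)/((2*R)) = -4*R*r + (17 + R)*(1/(2*R)) = -4*R*r + (17 + R)/(2*R) = (17 + R)/(2*R) - 4*R*r)
A(19, 50) + (-16 + 17)**2 = (1/2)*(17 + 19*(1 - 8*19*50))/19 + (-16 + 17)**2 = (1/2)*(1/19)*(17 + 19*(1 - 7600)) + 1**2 = (1/2)*(1/19)*(17 + 19*(-7599)) + 1 = (1/2)*(1/19)*(17 - 144381) + 1 = (1/2)*(1/19)*(-144364) + 1 = -72182/19 + 1 = -72163/19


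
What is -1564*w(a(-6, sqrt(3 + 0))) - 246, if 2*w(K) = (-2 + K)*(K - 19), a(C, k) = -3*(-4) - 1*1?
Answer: 56058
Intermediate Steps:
a(C, k) = 11 (a(C, k) = 12 - 1 = 11)
w(K) = (-19 + K)*(-2 + K)/2 (w(K) = ((-2 + K)*(K - 19))/2 = ((-2 + K)*(-19 + K))/2 = ((-19 + K)*(-2 + K))/2 = (-19 + K)*(-2 + K)/2)
-1564*w(a(-6, sqrt(3 + 0))) - 246 = -1564*(19 + (1/2)*11**2 - 21/2*11) - 246 = -1564*(19 + (1/2)*121 - 231/2) - 246 = -1564*(19 + 121/2 - 231/2) - 246 = -1564*(-36) - 246 = 56304 - 246 = 56058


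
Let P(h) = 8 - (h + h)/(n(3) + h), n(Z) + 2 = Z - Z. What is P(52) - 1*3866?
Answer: -96502/25 ≈ -3860.1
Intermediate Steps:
n(Z) = -2 (n(Z) = -2 + (Z - Z) = -2 + 0 = -2)
P(h) = 8 - 2*h/(-2 + h) (P(h) = 8 - (h + h)/(-2 + h) = 8 - 2*h/(-2 + h))
P(52) - 1*3866 = 2*(-8 + 3*52)/(-2 + 52) - 1*3866 = 2*(-8 + 156)/50 - 3866 = 2*(1/50)*148 - 3866 = 148/25 - 3866 = -96502/25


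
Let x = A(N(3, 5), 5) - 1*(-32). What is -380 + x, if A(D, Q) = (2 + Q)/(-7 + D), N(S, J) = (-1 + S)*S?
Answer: -355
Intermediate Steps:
N(S, J) = S*(-1 + S)
A(D, Q) = (2 + Q)/(-7 + D)
x = 25 (x = (2 + 5)/(-7 + 3*(-1 + 3)) - 1*(-32) = 7/(-7 + 3*2) + 32 = 7/(-7 + 6) + 32 = 7/(-1) + 32 = -1*7 + 32 = -7 + 32 = 25)
-380 + x = -380 + 25 = -355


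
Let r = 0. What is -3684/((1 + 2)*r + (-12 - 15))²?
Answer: -1228/243 ≈ -5.0535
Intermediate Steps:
-3684/((1 + 2)*r + (-12 - 15))² = -3684/((1 + 2)*0 + (-12 - 15))² = -3684/(3*0 - 27)² = -3684/(0 - 27)² = -3684/((-27)²) = -3684/729 = -3684*1/729 = -1228/243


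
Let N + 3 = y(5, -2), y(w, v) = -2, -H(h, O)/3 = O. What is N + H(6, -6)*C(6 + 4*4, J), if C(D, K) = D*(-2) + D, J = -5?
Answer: -401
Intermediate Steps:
H(h, O) = -3*O
C(D, K) = -D (C(D, K) = -2*D + D = -D)
N = -5 (N = -3 - 2 = -5)
N + H(6, -6)*C(6 + 4*4, J) = -5 + (-3*(-6))*(-(6 + 4*4)) = -5 + 18*(-(6 + 16)) = -5 + 18*(-1*22) = -5 + 18*(-22) = -5 - 396 = -401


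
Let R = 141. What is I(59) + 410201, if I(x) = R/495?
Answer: 67683212/165 ≈ 4.1020e+5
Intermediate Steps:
I(x) = 47/165 (I(x) = 141/495 = 141*(1/495) = 47/165)
I(59) + 410201 = 47/165 + 410201 = 67683212/165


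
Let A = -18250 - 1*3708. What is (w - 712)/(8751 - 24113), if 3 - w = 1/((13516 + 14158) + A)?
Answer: 4052645/87809192 ≈ 0.046153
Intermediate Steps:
A = -21958 (A = -18250 - 3708 = -21958)
w = 17147/5716 (w = 3 - 1/((13516 + 14158) - 21958) = 3 - 1/(27674 - 21958) = 3 - 1/5716 = 17147/5716 ≈ 2.9998)
(w - 712)/(8751 - 24113) = (17147/5716 - 712)/(8751 - 24113) = -4052645/5716/(-15362) = -4052645/5716*(-1/15362) = 4052645/87809192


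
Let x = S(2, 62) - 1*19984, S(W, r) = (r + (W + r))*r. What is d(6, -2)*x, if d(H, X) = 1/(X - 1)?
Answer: 12172/3 ≈ 4057.3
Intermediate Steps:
d(H, X) = 1/(-1 + X)
S(W, r) = r*(W + 2*r) (S(W, r) = (W + 2*r)*r = r*(W + 2*r))
x = -12172 (x = 62*(2 + 2*62) - 1*19984 = 62*(2 + 124) - 19984 = 62*126 - 19984 = 7812 - 19984 = -12172)
d(6, -2)*x = -12172/(-1 - 2) = -12172/(-3) = -⅓*(-12172) = 12172/3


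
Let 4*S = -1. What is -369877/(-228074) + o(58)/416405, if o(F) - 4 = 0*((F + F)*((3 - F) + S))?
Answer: 14001776771/8633741270 ≈ 1.6217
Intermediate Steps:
S = -¼ (S = (¼)*(-1) = -¼ ≈ -0.25000)
o(F) = 4 (o(F) = 4 + 0*((F + F)*((3 - F) - ¼)) = 4 + 0*((2*F)*(11/4 - F)) = 4 + 0*(2*F*(11/4 - F)) = 4 + 0 = 4)
-369877/(-228074) + o(58)/416405 = -369877/(-228074) + 4/416405 = -369877*(-1/228074) + 4*(1/416405) = 369877/228074 + 4/416405 = 14001776771/8633741270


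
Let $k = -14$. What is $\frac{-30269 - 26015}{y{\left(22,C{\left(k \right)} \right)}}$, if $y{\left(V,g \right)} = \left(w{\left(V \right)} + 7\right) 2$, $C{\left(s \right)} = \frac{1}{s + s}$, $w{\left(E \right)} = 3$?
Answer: $- \frac{14071}{5} \approx -2814.2$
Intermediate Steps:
$C{\left(s \right)} = \frac{1}{2 s}$
$y{\left(V,g \right)} = 20$ ($y{\left(V,g \right)} = \left(3 + 7\right) 2 = 10 \cdot 2 = 20$)
$\frac{-30269 - 26015}{y{\left(22,C{\left(k \right)} \right)}} = \frac{-30269 - 26015}{20} = \left(-56284\right) \frac{1}{20} = - \frac{14071}{5}$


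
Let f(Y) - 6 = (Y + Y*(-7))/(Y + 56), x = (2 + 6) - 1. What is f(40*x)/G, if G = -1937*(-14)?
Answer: 1/27118 ≈ 3.6876e-5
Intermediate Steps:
x = 7 (x = 8 - 1 = 7)
G = 27118
f(Y) = 6 - 6*Y/(56 + Y) (f(Y) = 6 + (Y + Y*(-7))/(Y + 56) = 6 + (Y - 7*Y)/(56 + Y) = 6 + (-6*Y)/(56 + Y) = 6 - 6*Y/(56 + Y))
f(40*x)/G = (336/(56 + 40*7))/27118 = (336/(56 + 280))*(1/27118) = (336/336)*(1/27118) = (336*(1/336))*(1/27118) = 1*(1/27118) = 1/27118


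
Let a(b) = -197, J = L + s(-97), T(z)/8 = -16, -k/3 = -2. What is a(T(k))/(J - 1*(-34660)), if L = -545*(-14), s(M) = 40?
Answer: -197/42330 ≈ -0.0046539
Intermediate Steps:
k = 6 (k = -3*(-2) = 6)
T(z) = -128 (T(z) = 8*(-16) = -128)
L = 7630
J = 7670 (J = 7630 + 40 = 7670)
a(T(k))/(J - 1*(-34660)) = -197/(7670 - 1*(-34660)) = -197/(7670 + 34660) = -197/42330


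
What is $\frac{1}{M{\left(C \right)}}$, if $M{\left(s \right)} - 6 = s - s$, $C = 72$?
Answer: $\frac{1}{6} \approx 0.16667$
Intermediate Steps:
$M{\left(s \right)} = 6$ ($M{\left(s \right)} = 6 + \left(s - s\right) = 6 + 0 = 6$)
$\frac{1}{M{\left(C \right)}} = \frac{1}{6}$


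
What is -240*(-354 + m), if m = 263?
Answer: 21840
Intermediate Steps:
-240*(-354 + m) = -240*(-354 + 263) = -240*(-91) = -1*(-21840) = 21840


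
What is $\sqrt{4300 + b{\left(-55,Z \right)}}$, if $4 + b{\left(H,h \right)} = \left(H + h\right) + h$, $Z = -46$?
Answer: $3 \sqrt{461} \approx 64.413$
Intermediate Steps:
$b{\left(H,h \right)} = -4 + H + 2 h$ ($b{\left(H,h \right)} = -4 + \left(\left(H + h\right) + h\right) = -4 + \left(H + 2 h\right) = -4 + H + 2 h$)
$\sqrt{4300 + b{\left(-55,Z \right)}} = \sqrt{4300 - 151} = \sqrt{4149} = 3 \sqrt{461}$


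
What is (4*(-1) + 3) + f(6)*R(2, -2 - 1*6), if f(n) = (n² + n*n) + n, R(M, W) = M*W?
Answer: -1249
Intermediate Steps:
f(n) = n + 2*n² (f(n) = (n² + n²) + n = 2*n² + n = n + 2*n²)
(4*(-1) + 3) + f(6)*R(2, -2 - 1*6) = (4*(-1) + 3) + (6*(1 + 2*6))*(2*(-2 - 1*6)) = (-4 + 3) + (6*(1 + 12))*(2*(-2 - 6)) = -1 + (6*13)*(2*(-8)) = -1 + 78*(-16) = -1 - 1248 = -1249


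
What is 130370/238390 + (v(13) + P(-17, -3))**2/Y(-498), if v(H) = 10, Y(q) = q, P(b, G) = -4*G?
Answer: -2522825/5935911 ≈ -0.42501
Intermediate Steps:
130370/238390 + (v(13) + P(-17, -3))**2/Y(-498) = 130370/238390 + (10 - 4*(-3))**2/(-498) = 130370*(1/238390) + (10 + 12)**2*(-1/498) = 13037/23839 + 22**2*(-1/498) = 13037/23839 + 484*(-1/498) = 13037/23839 - 242/249 = -2522825/5935911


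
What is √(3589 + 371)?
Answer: 6*√110 ≈ 62.929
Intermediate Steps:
√(3589 + 371) = √3960 = 6*√110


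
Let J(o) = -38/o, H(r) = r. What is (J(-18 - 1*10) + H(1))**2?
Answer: 1089/196 ≈ 5.5561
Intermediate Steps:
(J(-18 - 1*10) + H(1))**2 = (-38/(-18 - 1*10) + 1)**2 = (-38/(-18 - 10) + 1)**2 = (-38/(-28) + 1)**2 = (-38*(-1/28) + 1)**2 = (19/14 + 1)**2 = (33/14)**2 = 1089/196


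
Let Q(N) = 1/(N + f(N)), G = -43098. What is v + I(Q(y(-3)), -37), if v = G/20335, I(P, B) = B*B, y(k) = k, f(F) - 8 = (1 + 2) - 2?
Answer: 27795517/20335 ≈ 1366.9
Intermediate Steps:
f(F) = 9 (f(F) = 8 + ((1 + 2) - 2) = 8 + (3 - 2) = 8 + 1 = 9)
Q(N) = 1/(9 + N) (Q(N) = 1/(N + 9) = 1/(9 + N))
I(P, B) = B²
v = -43098/20335 ≈ -2.1194
v + I(Q(y(-3)), -37) = -43098/20335 + (-37)² = -43098/20335 + 1369 = 27795517/20335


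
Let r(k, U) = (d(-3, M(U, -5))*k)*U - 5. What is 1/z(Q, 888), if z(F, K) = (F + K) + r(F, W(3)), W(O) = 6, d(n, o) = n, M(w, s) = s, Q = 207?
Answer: -1/2636 ≈ -0.00037936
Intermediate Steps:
r(k, U) = -5 - 3*U*k (r(k, U) = (-3*k)*U - 5 = -3*U*k - 5 = -5 - 3*U*k)
z(F, K) = -5 + K - 17*F (z(F, K) = (F + K) + (-5 - 3*6*F) = (F + K) + (-5 - 18*F) = -5 + K - 17*F)
1/z(Q, 888) = 1/(-5 + 888 - 17*207) = 1/(-5 + 888 - 3519) = 1/(-2636) = -1/2636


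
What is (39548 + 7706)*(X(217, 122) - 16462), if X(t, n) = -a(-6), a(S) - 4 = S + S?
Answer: -777517316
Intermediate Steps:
a(S) = 4 + 2*S (a(S) = 4 + (S + S) = 4 + 2*S)
X(t, n) = 8 (X(t, n) = -(4 + 2*(-6)) = -(4 - 12) = -1*(-8) = 8)
(39548 + 7706)*(X(217, 122) - 16462) = (39548 + 7706)*(8 - 16462) = 47254*(-16454) = -777517316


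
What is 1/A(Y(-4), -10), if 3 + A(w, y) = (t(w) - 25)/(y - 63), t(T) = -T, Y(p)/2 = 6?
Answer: -73/182 ≈ -0.40110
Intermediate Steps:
Y(p) = 12 (Y(p) = 2*6 = 12)
A(w, y) = -3 + (-25 - w)/(-63 + y) (A(w, y) = -3 + (-w - 25)/(y - 63) = -3 + (-25 - w)/(-63 + y))
1/A(Y(-4), -10) = 1/((164 - 1*12 - 3*(-10))/(-63 - 10)) = 1/((164 - 12 + 30)/(-73)) = 1/(-1/73*182) = 1/(-182/73) = -73/182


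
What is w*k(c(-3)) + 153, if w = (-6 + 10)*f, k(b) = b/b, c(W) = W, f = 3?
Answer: 165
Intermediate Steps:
k(b) = 1
w = 12 (w = (-6 + 10)*3 = 4*3 = 12)
w*k(c(-3)) + 153 = 12*1 + 153 = 12 + 153 = 165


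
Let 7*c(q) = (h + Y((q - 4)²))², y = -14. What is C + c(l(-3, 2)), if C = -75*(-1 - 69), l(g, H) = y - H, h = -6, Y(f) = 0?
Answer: 36786/7 ≈ 5255.1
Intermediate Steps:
l(g, H) = -14 - H
c(q) = 36/7 (c(q) = (-6 + 0)²/7 = (⅐)*(-6)² = (⅐)*36 = 36/7)
C = 5250 (C = -75*(-70) = 5250)
C + c(l(-3, 2)) = 5250 + 36/7 = 36786/7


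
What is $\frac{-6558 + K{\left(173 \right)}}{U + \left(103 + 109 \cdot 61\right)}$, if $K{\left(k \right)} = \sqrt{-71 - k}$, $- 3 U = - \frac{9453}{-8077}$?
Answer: $- \frac{52968966}{54532753} + \frac{16154 i \sqrt{61}}{54532753} \approx -0.97132 + 0.0023136 i$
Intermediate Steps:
$U = - \frac{3151}{8077}$ ($U = - \frac{\left(-9453\right) \frac{1}{-8077}}{3} = - \frac{\left(-9453\right) \left(- \frac{1}{8077}\right)}{3} = \left(- \frac{1}{3}\right) \frac{9453}{8077} = - \frac{3151}{8077} \approx -0.39012$)
$\frac{-6558 + K{\left(173 \right)}}{U + \left(103 + 109 \cdot 61\right)} = \frac{-6558 + \sqrt{-71 - 173}}{- \frac{3151}{8077} + \left(103 + 109 \cdot 61\right)} = \frac{-6558 + \sqrt{-71 - 173}}{- \frac{3151}{8077} + \left(103 + 6649\right)} = \frac{-6558 + \sqrt{-244}}{- \frac{3151}{8077} + 6752} = \frac{-6558 + 2 i \sqrt{61}}{\frac{54532753}{8077}} = \left(-6558 + 2 i \sqrt{61}\right) \frac{8077}{54532753} = - \frac{52968966}{54532753} + \frac{16154 i \sqrt{61}}{54532753}$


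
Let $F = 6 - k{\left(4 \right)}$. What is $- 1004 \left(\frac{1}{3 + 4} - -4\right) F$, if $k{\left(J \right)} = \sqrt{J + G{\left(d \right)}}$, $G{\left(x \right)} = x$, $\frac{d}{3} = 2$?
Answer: $- \frac{174696}{7} + \frac{29116 \sqrt{10}}{7} \approx -11803.0$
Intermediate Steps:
$d = 6$ ($d = 3 \cdot 2 = 6$)
$k{\left(J \right)} = \sqrt{6 + J}$ ($k{\left(J \right)} = \sqrt{J + 6} = \sqrt{6 + J}$)
$F = 6 - \sqrt{10}$ ($F = 6 - \sqrt{6 + 4} = 6 - \sqrt{10} \approx 2.8377$)
$- 1004 \left(\frac{1}{3 + 4} - -4\right) F = - 1004 \left(\frac{1}{3 + 4} - -4\right) \left(6 - \sqrt{10}\right) = - 1004 \left(\frac{1}{7} + 4\right) \left(6 - \sqrt{10}\right) = - 1004 \frac{29 \left(6 - \sqrt{10}\right)}{7} = - 1004 \left(\frac{174}{7} - \frac{29 \sqrt{10}}{7}\right) = - \frac{174696}{7} + \frac{29116 \sqrt{10}}{7}$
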